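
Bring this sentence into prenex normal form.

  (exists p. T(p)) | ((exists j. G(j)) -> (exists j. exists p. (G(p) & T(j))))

exists p. forall j. exists c. exists b. (T(p) | ~G(j) | G(b) & T(c))

First replace A → B with ¬A ∨ B.
  (exists p. T(p)) | ~(exists j. G(j)) | (exists j. exists p. (G(p) & T(j)))
Move each ¬ inward, flipping quantifiers it crosses:
  (exists p. T(p)) | (forall j. ~G(j)) | (exists j. exists p. (G(p) & T(j)))
Give each quantifier a distinct variable: j↦c, p↦b.
  (exists p. T(p)) | (forall j. ~G(j)) | (exists c. exists b. (G(b) & T(c)))
Extract every quantifier outward, since the variables are now distinct and don't occur free across branches:
  exists p. forall j. exists c. exists b. (T(p) | ~G(j) | G(b) & T(c))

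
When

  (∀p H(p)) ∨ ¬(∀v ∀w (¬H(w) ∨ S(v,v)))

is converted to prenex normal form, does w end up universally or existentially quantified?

Drive negations inward (¬∀x A ≡ ∃x ¬A, ¬∃x A ≡ ∀x ¬A, De Morgan for ∧/∨):
  (∀p H(p)) ∨ (∃v ∃w (H(w) ∧ ¬S(v,v)))
All bound variables are already distinct, so no renaming is needed.
Pull the quantifiers to the front (each side's bound variable is not free in the other side):
  ∀p ∃v ∃w (H(p) ∨ H(w) ∧ ¬S(v,v))
The quantifier ∀w sits under an odd number of negations, so it flips to ∃w.

existential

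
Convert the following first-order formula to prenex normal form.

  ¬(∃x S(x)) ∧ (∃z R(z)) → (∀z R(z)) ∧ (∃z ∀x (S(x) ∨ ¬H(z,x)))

∃x ∀z ∀q ∃u1 ∀b (S(x) ∨ ¬R(z) ∨ R(q) ∧ (S(b) ∨ ¬H(u1,b)))

First replace A → B with ¬A ∨ B.
  ¬(¬(∃x S(x)) ∧ (∃z R(z))) ∨ (∀z R(z)) ∧ (∃z ∀x (S(x) ∨ ¬H(z,x)))
Move each ¬ inward, flipping quantifiers it crosses:
  (∃x S(x)) ∨ (∀z ¬R(z)) ∨ (∀z R(z)) ∧ (∃z ∀x (S(x) ∨ ¬H(z,x)))
Give each quantifier a distinct variable: z↦q, z↦u1, x↦b.
  (∃x S(x)) ∨ (∀z ¬R(z)) ∨ (∀q R(q)) ∧ (∃u1 ∀b (S(b) ∨ ¬H(u1,b)))
Extract every quantifier outward, since the variables are now distinct and don't occur free across branches:
  ∃x ∀z ∀q ∃u1 ∀b (S(x) ∨ ¬R(z) ∨ R(q) ∧ (S(b) ∨ ¬H(u1,b)))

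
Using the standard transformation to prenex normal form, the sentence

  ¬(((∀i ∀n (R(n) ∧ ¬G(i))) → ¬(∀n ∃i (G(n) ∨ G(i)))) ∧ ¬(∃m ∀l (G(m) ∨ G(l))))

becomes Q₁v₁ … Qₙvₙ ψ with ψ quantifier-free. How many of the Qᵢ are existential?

2

First replace A → B with ¬A ∨ B.
  ¬((¬(∀i ∀n (R(n) ∧ ¬G(i))) ∨ ¬(∀n ∃i (G(n) ∨ G(i)))) ∧ ¬(∃m ∀l (G(m) ∨ G(l))))
Drive negations inward (¬∀x A ≡ ∃x ¬A, ¬∃x A ≡ ∀x ¬A, De Morgan for ∧/∨):
  (∀i ∀n (R(n) ∧ ¬G(i))) ∧ (∀n ∃i (G(n) ∨ G(i))) ∨ (∃m ∀l (G(m) ∨ G(l)))
Give each quantifier a distinct variable: n↦p, i↦z1.
  (∀i ∀n (R(n) ∧ ¬G(i))) ∧ (∀p ∃z1 (G(p) ∨ G(z1))) ∨ (∃m ∀l (G(m) ∨ G(l)))
Finally move all quantifiers to the prefix:
  ∀i ∀n ∀p ∃z1 ∃m ∀l (R(n) ∧ ¬G(i) ∧ (G(p) ∨ G(z1)) ∨ G(m) ∨ G(l))
The prefix is ∀i ∀n ∀p ∃z1 ∃m ∀l: 4 universal, 2 existential.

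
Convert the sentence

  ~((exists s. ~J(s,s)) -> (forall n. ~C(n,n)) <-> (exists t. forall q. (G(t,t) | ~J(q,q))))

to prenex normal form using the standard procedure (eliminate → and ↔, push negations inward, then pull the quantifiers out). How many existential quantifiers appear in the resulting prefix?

4

Rewrite implications/biconditionals: A → B as ¬A ∨ B; A ↔ B as (¬A ∨ B) ∧ (¬B ∨ A).
  ~((~(~(exists s. ~J(s,s)) | (forall n. ~C(n,n))) | (exists t. forall q. (G(t,t) | ~J(q,q)))) & (~(exists t. forall q. (G(t,t) | ~J(q,q))) | ~(exists s. ~J(s,s)) | (forall n. ~C(n,n))))
Drive negations inward (¬∀x A ≡ ∃x ¬A, ¬∃x A ≡ ∀x ¬A, De Morgan for ∧/∨):
  ((forall s. J(s,s)) | (forall n. ~C(n,n))) & (forall t. exists q. (~G(t,t) & J(q,q))) | (exists t. forall q. (G(t,t) | ~J(q,q))) & (exists s. ~J(s,s)) & (exists n. C(n,n))
Standardize variables apart so no two quantifiers bind the same name: t↦z1, q↦u1, s↦c, n↦y.
  ((forall s. J(s,s)) | (forall n. ~C(n,n))) & (forall t. exists q. (~G(t,t) & J(q,q))) | (exists z1. forall u1. (G(z1,z1) | ~J(u1,u1))) & (exists c. ~J(c,c)) & (exists y. C(y,y))
Pull the quantifiers to the front (each side's bound variable is not free in the other side):
  forall s. forall n. forall t. exists q. exists z1. forall u1. exists c. exists y. ((J(s,s) | ~C(n,n)) & ~G(t,t) & J(q,q) | (G(z1,z1) | ~J(u1,u1)) & ~J(c,c) & C(y,y))
The prefix is forall s forall n forall t exists q exists z1 forall u1 exists c exists y: 4 universal, 4 existential.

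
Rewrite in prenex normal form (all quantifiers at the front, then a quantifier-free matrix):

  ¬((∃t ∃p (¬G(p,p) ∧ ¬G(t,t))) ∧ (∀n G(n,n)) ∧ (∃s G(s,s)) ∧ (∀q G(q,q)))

Move each ¬ inward, flipping quantifiers it crosses:
  (∀t ∀p (G(p,p) ∨ G(t,t))) ∨ (∃n ¬G(n,n)) ∨ (∀s ¬G(s,s)) ∨ (∃q ¬G(q,q))
All bound variables are already distinct, so no renaming is needed.
Finally move all quantifiers to the prefix:
  ∀t ∀p ∃n ∀s ∃q (G(p,p) ∨ G(t,t) ∨ ¬G(n,n) ∨ ¬G(s,s) ∨ ¬G(q,q))

∀t ∀p ∃n ∀s ∃q (G(p,p) ∨ G(t,t) ∨ ¬G(n,n) ∨ ¬G(s,s) ∨ ¬G(q,q))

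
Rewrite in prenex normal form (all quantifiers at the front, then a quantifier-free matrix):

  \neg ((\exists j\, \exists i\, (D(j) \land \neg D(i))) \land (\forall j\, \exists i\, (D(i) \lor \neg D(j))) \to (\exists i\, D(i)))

Rewrite implications/biconditionals: A → B as ¬A ∨ B.
  \neg (\neg ((\exists j\, \exists i\, (D(j) \land \neg D(i))) \land (\forall j\, \exists i\, (D(i) \lor \neg D(j)))) \lor (\exists i\, D(i)))
Move each ¬ inward, flipping quantifiers it crosses:
  (\exists j\, \exists i\, (D(j) \land \neg D(i))) \land (\forall j\, \exists i\, (D(i) \lor \neg D(j))) \land (\forall i\, \neg D(i))
Standardize variables apart so no two quantifiers bind the same name: j↦q, i↦v, i↦p.
  (\exists j\, \exists i\, (D(j) \land \neg D(i))) \land (\forall q\, \exists v\, (D(v) \lor \neg D(q))) \land (\forall p\, \neg D(p))
Finally move all quantifiers to the prefix:
  \exists j\, \exists i\, \forall q\, \exists v\, \forall p\, (D(j) \land \neg D(i) \land (D(v) \lor \neg D(q)) \land \neg D(p))

\exists j\, \exists i\, \forall q\, \exists v\, \forall p\, (D(j) \land \neg D(i) \land (D(v) \lor \neg D(q)) \land \neg D(p))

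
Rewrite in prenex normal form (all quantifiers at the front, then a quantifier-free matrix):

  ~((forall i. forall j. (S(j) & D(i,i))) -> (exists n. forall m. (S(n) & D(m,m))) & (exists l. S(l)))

forall i. forall j. forall n. exists m. forall l. (S(j) & D(i,i) & (~S(n) | ~D(m,m) | ~S(l)))

Rewrite implications/biconditionals: A → B as ¬A ∨ B.
  ~(~(forall i. forall j. (S(j) & D(i,i))) | (exists n. forall m. (S(n) & D(m,m))) & (exists l. S(l)))
Move each ¬ inward, flipping quantifiers it crosses:
  (forall i. forall j. (S(j) & D(i,i))) & ((forall n. exists m. (~S(n) | ~D(m,m))) | (forall l. ~S(l)))
All bound variables are already distinct, so no renaming is needed.
Finally move all quantifiers to the prefix:
  forall i. forall j. forall n. exists m. forall l. (S(j) & D(i,i) & (~S(n) | ~D(m,m) | ~S(l)))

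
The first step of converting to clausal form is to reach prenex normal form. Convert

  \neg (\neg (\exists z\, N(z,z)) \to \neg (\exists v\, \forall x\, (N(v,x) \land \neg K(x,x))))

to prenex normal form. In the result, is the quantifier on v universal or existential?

Eliminate → and ↔ using ¬ and ∨.
  \neg (\neg \neg (\exists z\, N(z,z)) \lor \neg (\exists v\, \forall x\, (N(v,x) \land \neg K(x,x))))
Push ¬ through the quantifiers and connectives to reach negation normal form:
  (\forall z\, \neg N(z,z)) \land (\exists v\, \forall x\, (N(v,x) \land \neg K(x,x)))
Pull the quantifiers to the front (each side's bound variable is not free in the other side):
  \forall z\, \exists v\, \forall x\, (\neg N(z,z) \land N(v,x) \land \neg K(x,x))
The quantifier \exists v sits under an even number of negations (counting the antecedent side of each →), so it remains existential.

existential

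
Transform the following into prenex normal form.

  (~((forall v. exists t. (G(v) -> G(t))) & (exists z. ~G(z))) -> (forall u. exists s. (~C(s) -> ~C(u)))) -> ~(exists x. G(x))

Eliminate → and ↔ using ¬ and ∨.
  ~(~~((forall v. exists t. (~G(v) | G(t))) & (exists z. ~G(z))) | (forall u. exists s. (~~C(s) | ~C(u)))) | ~(exists x. G(x))
Push ¬ through the quantifiers and connectives to reach negation normal form:
  ((exists v. forall t. (G(v) & ~G(t))) | (forall z. G(z))) & (exists u. forall s. (~C(s) & C(u))) | (forall x. ~G(x))
Finally move all quantifiers to the prefix:
  exists v. forall t. forall z. exists u. forall s. forall x. ((G(v) & ~G(t) | G(z)) & ~C(s) & C(u) | ~G(x))

exists v. forall t. forall z. exists u. forall s. forall x. ((G(v) & ~G(t) | G(z)) & ~C(s) & C(u) | ~G(x))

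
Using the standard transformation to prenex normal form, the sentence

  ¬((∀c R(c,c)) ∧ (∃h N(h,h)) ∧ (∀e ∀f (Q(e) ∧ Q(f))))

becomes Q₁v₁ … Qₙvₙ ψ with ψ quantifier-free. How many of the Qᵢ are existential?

3

Drive negations inward (¬∀x A ≡ ∃x ¬A, ¬∃x A ≡ ∀x ¬A, De Morgan for ∧/∨):
  (∃c ¬R(c,c)) ∨ (∀h ¬N(h,h)) ∨ (∃e ∃f (¬Q(e) ∨ ¬Q(f)))
Extract every quantifier outward, since the variables are now distinct and don't occur free across branches:
  ∃c ∀h ∃e ∃f (¬R(c,c) ∨ ¬N(h,h) ∨ ¬Q(e) ∨ ¬Q(f))
The prefix is ∃c ∀h ∃e ∃f: 1 universal, 3 existential.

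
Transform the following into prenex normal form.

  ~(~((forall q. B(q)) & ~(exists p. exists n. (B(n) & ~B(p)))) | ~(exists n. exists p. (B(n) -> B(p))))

Eliminate → and ↔ using ¬ and ∨.
  ~(~((forall q. B(q)) & ~(exists p. exists n. (B(n) & ~B(p)))) | ~(exists n. exists p. (~B(n) | B(p))))
Move each ¬ inward, flipping quantifiers it crosses:
  (forall q. B(q)) & (forall p. forall n. (~B(n) | B(p))) & (exists n. exists p. (~B(n) | B(p)))
Give each quantifier a distinct variable: n↦u, p↦y1.
  (forall q. B(q)) & (forall p. forall n. (~B(n) | B(p))) & (exists u. exists y1. (~B(u) | B(y1)))
Extract every quantifier outward, since the variables are now distinct and don't occur free across branches:
  forall q. forall p. forall n. exists u. exists y1. (B(q) & (~B(n) | B(p)) & (~B(u) | B(y1)))

forall q. forall p. forall n. exists u. exists y1. (B(q) & (~B(n) | B(p)) & (~B(u) | B(y1)))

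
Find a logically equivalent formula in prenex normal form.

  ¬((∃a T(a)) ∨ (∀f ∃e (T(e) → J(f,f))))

Rewrite implications/biconditionals: A → B as ¬A ∨ B.
  ¬((∃a T(a)) ∨ (∀f ∃e (¬T(e) ∨ J(f,f))))
Drive negations inward (¬∀x A ≡ ∃x ¬A, ¬∃x A ≡ ∀x ¬A, De Morgan for ∧/∨):
  (∀a ¬T(a)) ∧ (∃f ∀e (T(e) ∧ ¬J(f,f)))
All bound variables are already distinct, so no renaming is needed.
Finally move all quantifiers to the prefix:
  ∀a ∃f ∀e (¬T(a) ∧ T(e) ∧ ¬J(f,f))

∀a ∃f ∀e (¬T(a) ∧ T(e) ∧ ¬J(f,f))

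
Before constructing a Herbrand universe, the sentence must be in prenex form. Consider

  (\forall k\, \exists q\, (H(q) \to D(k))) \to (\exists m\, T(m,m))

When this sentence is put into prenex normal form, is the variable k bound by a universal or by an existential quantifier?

First replace A → B with ¬A ∨ B.
  \neg (\forall k\, \exists q\, (\neg H(q) \lor D(k))) \lor (\exists m\, T(m,m))
Drive negations inward (¬∀x A ≡ ∃x ¬A, ¬∃x A ≡ ∀x ¬A, De Morgan for ∧/∨):
  (\exists k\, \forall q\, (H(q) \land \neg D(k))) \lor (\exists m\, T(m,m))
All bound variables are already distinct, so no renaming is needed.
Extract every quantifier outward, since the variables are now distinct and don't occur free across branches:
  \exists k\, \forall q\, \exists m\, (H(q) \land \neg D(k) \lor T(m,m))
The quantifier \forall k sits under an odd number of negations (counting the antecedent side of each →), so it flips to \exists k.

existential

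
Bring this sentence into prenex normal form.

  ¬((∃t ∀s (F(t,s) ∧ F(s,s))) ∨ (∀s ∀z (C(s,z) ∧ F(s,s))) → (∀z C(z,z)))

First replace A → B with ¬A ∨ B.
  ¬(¬((∃t ∀s (F(t,s) ∧ F(s,s))) ∨ (∀s ∀z (C(s,z) ∧ F(s,s)))) ∨ (∀z C(z,z)))
Push ¬ through the quantifiers and connectives to reach negation normal form:
  ((∃t ∀s (F(t,s) ∧ F(s,s))) ∨ (∀s ∀z (C(s,z) ∧ F(s,s)))) ∧ (∃z ¬C(z,z))
Give each quantifier a distinct variable: s↦r, z↦w.
  ((∃t ∀s (F(t,s) ∧ F(s,s))) ∨ (∀r ∀z (C(r,z) ∧ F(r,r)))) ∧ (∃w ¬C(w,w))
Finally move all quantifiers to the prefix:
  ∃t ∀s ∀r ∀z ∃w ((F(t,s) ∧ F(s,s) ∨ C(r,z) ∧ F(r,r)) ∧ ¬C(w,w))

∃t ∀s ∀r ∀z ∃w ((F(t,s) ∧ F(s,s) ∨ C(r,z) ∧ F(r,r)) ∧ ¬C(w,w))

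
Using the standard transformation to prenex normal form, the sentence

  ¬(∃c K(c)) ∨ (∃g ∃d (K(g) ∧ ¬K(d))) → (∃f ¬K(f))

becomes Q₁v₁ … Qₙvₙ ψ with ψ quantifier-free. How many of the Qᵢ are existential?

Eliminate → and ↔ using ¬ and ∨.
  ¬(¬(∃c K(c)) ∨ (∃g ∃d (K(g) ∧ ¬K(d)))) ∨ (∃f ¬K(f))
Move each ¬ inward, flipping quantifiers it crosses:
  (∃c K(c)) ∧ (∀g ∀d (¬K(g) ∨ K(d))) ∨ (∃f ¬K(f))
Finally move all quantifiers to the prefix:
  ∃c ∀g ∀d ∃f (K(c) ∧ (¬K(g) ∨ K(d)) ∨ ¬K(f))
The prefix is ∃c ∀g ∀d ∃f: 2 universal, 2 existential.

2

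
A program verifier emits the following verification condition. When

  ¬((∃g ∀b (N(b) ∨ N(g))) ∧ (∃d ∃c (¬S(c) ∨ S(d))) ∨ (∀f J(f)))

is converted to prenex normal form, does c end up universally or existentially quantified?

Push ¬ through the quantifiers and connectives to reach negation normal form:
  ((∀g ∃b (¬N(b) ∧ ¬N(g))) ∨ (∀d ∀c (S(c) ∧ ¬S(d)))) ∧ (∃f ¬J(f))
Finally move all quantifiers to the prefix:
  ∀g ∃b ∀d ∀c ∃f ((¬N(b) ∧ ¬N(g) ∨ S(c) ∧ ¬S(d)) ∧ ¬J(f))
The quantifier ∃c sits under an odd number of negations, so it flips to ∀c.

universal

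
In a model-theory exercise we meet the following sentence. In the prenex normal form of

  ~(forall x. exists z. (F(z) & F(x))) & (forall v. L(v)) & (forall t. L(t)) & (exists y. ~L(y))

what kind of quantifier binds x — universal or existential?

Move each ¬ inward, flipping quantifiers it crosses:
  (exists x. forall z. (~F(z) | ~F(x))) & (forall v. L(v)) & (forall t. L(t)) & (exists y. ~L(y))
All bound variables are already distinct, so no renaming is needed.
Pull the quantifiers to the front (each side's bound variable is not free in the other side):
  exists x. forall z. forall v. forall t. exists y. ((~F(z) | ~F(x)) & L(v) & L(t) & ~L(y))
The quantifier forall x sits under an odd number of negations, so it flips to exists x.

existential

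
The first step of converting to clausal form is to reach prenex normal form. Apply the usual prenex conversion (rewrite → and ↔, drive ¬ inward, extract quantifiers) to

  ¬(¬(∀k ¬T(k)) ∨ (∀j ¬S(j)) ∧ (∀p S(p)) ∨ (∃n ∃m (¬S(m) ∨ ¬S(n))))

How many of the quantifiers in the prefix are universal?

Move each ¬ inward, flipping quantifiers it crosses:
  (∀k ¬T(k)) ∧ ((∃j S(j)) ∨ (∃p ¬S(p))) ∧ (∀n ∀m (S(m) ∧ S(n)))
All bound variables are already distinct, so no renaming is needed.
Pull the quantifiers to the front (each side's bound variable is not free in the other side):
  ∀k ∃j ∃p ∀n ∀m (¬T(k) ∧ (S(j) ∨ ¬S(p)) ∧ S(m) ∧ S(n))
The prefix is ∀k ∃j ∃p ∀n ∀m: 3 universal, 2 existential.

3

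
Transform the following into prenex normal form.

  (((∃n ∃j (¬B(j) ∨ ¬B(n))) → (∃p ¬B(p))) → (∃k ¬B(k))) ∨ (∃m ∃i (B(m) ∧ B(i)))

Eliminate → and ↔ using ¬ and ∨.
  ¬(¬(∃n ∃j (¬B(j) ∨ ¬B(n))) ∨ (∃p ¬B(p))) ∨ (∃k ¬B(k)) ∨ (∃m ∃i (B(m) ∧ B(i)))
Drive negations inward (¬∀x A ≡ ∃x ¬A, ¬∃x A ≡ ∀x ¬A, De Morgan for ∧/∨):
  (∃n ∃j (¬B(j) ∨ ¬B(n))) ∧ (∀p B(p)) ∨ (∃k ¬B(k)) ∨ (∃m ∃i (B(m) ∧ B(i)))
All bound variables are already distinct, so no renaming is needed.
Pull the quantifiers to the front (each side's bound variable is not free in the other side):
  ∃n ∃j ∀p ∃k ∃m ∃i ((¬B(j) ∨ ¬B(n)) ∧ B(p) ∨ ¬B(k) ∨ B(m) ∧ B(i))

∃n ∃j ∀p ∃k ∃m ∃i ((¬B(j) ∨ ¬B(n)) ∧ B(p) ∨ ¬B(k) ∨ B(m) ∧ B(i))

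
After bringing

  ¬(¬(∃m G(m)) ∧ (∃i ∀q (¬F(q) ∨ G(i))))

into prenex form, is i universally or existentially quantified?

Move each ¬ inward, flipping quantifiers it crosses:
  (∃m G(m)) ∨ (∀i ∃q (F(q) ∧ ¬G(i)))
Pull the quantifiers to the front (each side's bound variable is not free in the other side):
  ∃m ∀i ∃q (G(m) ∨ F(q) ∧ ¬G(i))
The quantifier ∃i sits under an odd number of negations, so it flips to ∀i.

universal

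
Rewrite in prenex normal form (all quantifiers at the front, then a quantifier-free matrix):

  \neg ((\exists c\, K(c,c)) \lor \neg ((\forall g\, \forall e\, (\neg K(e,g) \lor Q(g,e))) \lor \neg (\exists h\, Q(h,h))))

Drive negations inward (¬∀x A ≡ ∃x ¬A, ¬∃x A ≡ ∀x ¬A, De Morgan for ∧/∨):
  (\forall c\, \neg K(c,c)) \land ((\forall g\, \forall e\, (\neg K(e,g) \lor Q(g,e))) \lor (\forall h\, \neg Q(h,h)))
Extract every quantifier outward, since the variables are now distinct and don't occur free across branches:
  \forall c\, \forall g\, \forall e\, \forall h\, (\neg K(c,c) \land (\neg K(e,g) \lor Q(g,e) \lor \neg Q(h,h)))

\forall c\, \forall g\, \forall e\, \forall h\, (\neg K(c,c) \land (\neg K(e,g) \lor Q(g,e) \lor \neg Q(h,h)))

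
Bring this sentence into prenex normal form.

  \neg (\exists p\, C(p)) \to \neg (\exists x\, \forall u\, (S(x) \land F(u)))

Rewrite implications/biconditionals: A → B as ¬A ∨ B.
  \neg \neg (\exists p\, C(p)) \lor \neg (\exists x\, \forall u\, (S(x) \land F(u)))
Move each ¬ inward, flipping quantifiers it crosses:
  (\exists p\, C(p)) \lor (\forall x\, \exists u\, (\neg S(x) \lor \neg F(u)))
Finally move all quantifiers to the prefix:
  \exists p\, \forall x\, \exists u\, (C(p) \lor \neg S(x) \lor \neg F(u))

\exists p\, \forall x\, \exists u\, (C(p) \lor \neg S(x) \lor \neg F(u))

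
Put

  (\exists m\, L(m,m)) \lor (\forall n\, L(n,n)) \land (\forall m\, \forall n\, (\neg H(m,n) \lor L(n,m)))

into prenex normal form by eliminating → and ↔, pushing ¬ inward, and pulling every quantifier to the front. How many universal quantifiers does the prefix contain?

Give each quantifier a distinct variable: m↦q, n↦y1.
  (\exists m\, L(m,m)) \lor (\forall n\, L(n,n)) \land (\forall q\, \forall y1\, (\neg H(q,y1) \lor L(y1,q)))
Extract every quantifier outward, since the variables are now distinct and don't occur free across branches:
  \exists m\, \forall n\, \forall q\, \forall y1\, (L(m,m) \lor L(n,n) \land (\neg H(q,y1) \lor L(y1,q)))
The prefix is \exists m \forall n \forall q \forall y1: 3 universal, 1 existential.

3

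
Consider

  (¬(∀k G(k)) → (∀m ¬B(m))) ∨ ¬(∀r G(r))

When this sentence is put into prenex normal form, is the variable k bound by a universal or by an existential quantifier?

universal

Eliminate → and ↔ using ¬ and ∨.
  ¬¬(∀k G(k)) ∨ (∀m ¬B(m)) ∨ ¬(∀r G(r))
Drive negations inward (¬∀x A ≡ ∃x ¬A, ¬∃x A ≡ ∀x ¬A, De Morgan for ∧/∨):
  (∀k G(k)) ∨ (∀m ¬B(m)) ∨ (∃r ¬G(r))
All bound variables are already distinct, so no renaming is needed.
Finally move all quantifiers to the prefix:
  ∀k ∀m ∃r (G(k) ∨ ¬B(m) ∨ ¬G(r))
The quantifier ∀k sits under an even number of negations (counting the antecedent side of each →), so it remains universal.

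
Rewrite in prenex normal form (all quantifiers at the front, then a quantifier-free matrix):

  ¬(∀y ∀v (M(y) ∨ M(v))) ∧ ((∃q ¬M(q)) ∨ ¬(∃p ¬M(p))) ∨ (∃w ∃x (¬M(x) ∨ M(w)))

Push ¬ through the quantifiers and connectives to reach negation normal form:
  (∃y ∃v (¬M(y) ∧ ¬M(v))) ∧ ((∃q ¬M(q)) ∨ (∀p M(p))) ∨ (∃w ∃x (¬M(x) ∨ M(w)))
Extract every quantifier outward, since the variables are now distinct and don't occur free across branches:
  ∃y ∃v ∃q ∀p ∃w ∃x (¬M(y) ∧ ¬M(v) ∧ (¬M(q) ∨ M(p)) ∨ ¬M(x) ∨ M(w))

∃y ∃v ∃q ∀p ∃w ∃x (¬M(y) ∧ ¬M(v) ∧ (¬M(q) ∨ M(p)) ∨ ¬M(x) ∨ M(w))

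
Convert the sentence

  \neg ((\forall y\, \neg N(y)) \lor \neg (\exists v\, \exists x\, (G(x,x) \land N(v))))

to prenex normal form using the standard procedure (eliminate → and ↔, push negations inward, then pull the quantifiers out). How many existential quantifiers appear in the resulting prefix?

Push ¬ through the quantifiers and connectives to reach negation normal form:
  (\exists y\, N(y)) \land (\exists v\, \exists x\, (G(x,x) \land N(v)))
All bound variables are already distinct, so no renaming is needed.
Pull the quantifiers to the front (each side's bound variable is not free in the other side):
  \exists y\, \exists v\, \exists x\, (N(y) \land G(x,x) \land N(v))
The prefix is \exists y \exists v \exists x: 0 universal, 3 existential.

3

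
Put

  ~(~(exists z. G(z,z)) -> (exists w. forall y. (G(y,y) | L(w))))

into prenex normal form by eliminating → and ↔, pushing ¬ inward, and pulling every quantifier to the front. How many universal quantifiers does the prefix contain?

2

Rewrite implications/biconditionals: A → B as ¬A ∨ B.
  ~(~~(exists z. G(z,z)) | (exists w. forall y. (G(y,y) | L(w))))
Push ¬ through the quantifiers and connectives to reach negation normal form:
  (forall z. ~G(z,z)) & (forall w. exists y. (~G(y,y) & ~L(w)))
Extract every quantifier outward, since the variables are now distinct and don't occur free across branches:
  forall z. forall w. exists y. (~G(z,z) & ~G(y,y) & ~L(w))
The prefix is forall z forall w exists y: 2 universal, 1 existential.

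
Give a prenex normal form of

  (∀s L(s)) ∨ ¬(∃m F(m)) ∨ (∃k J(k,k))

Push ¬ through the quantifiers and connectives to reach negation normal form:
  (∀s L(s)) ∨ (∀m ¬F(m)) ∨ (∃k J(k,k))
Finally move all quantifiers to the prefix:
  ∀s ∀m ∃k (L(s) ∨ ¬F(m) ∨ J(k,k))

∀s ∀m ∃k (L(s) ∨ ¬F(m) ∨ J(k,k))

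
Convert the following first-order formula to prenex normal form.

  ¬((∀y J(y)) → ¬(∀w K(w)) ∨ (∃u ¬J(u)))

Rewrite implications/biconditionals: A → B as ¬A ∨ B.
  ¬(¬(∀y J(y)) ∨ ¬(∀w K(w)) ∨ (∃u ¬J(u)))
Push ¬ through the quantifiers and connectives to reach negation normal form:
  (∀y J(y)) ∧ (∀w K(w)) ∧ (∀u J(u))
Extract every quantifier outward, since the variables are now distinct and don't occur free across branches:
  ∀y ∀w ∀u (J(y) ∧ K(w) ∧ J(u))

∀y ∀w ∀u (J(y) ∧ K(w) ∧ J(u))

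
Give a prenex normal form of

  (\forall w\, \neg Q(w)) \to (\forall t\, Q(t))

First replace A → B with ¬A ∨ B.
  \neg (\forall w\, \neg Q(w)) \lor (\forall t\, Q(t))
Move each ¬ inward, flipping quantifiers it crosses:
  (\exists w\, Q(w)) \lor (\forall t\, Q(t))
All bound variables are already distinct, so no renaming is needed.
Extract every quantifier outward, since the variables are now distinct and don't occur free across branches:
  \exists w\, \forall t\, (Q(w) \lor Q(t))

\exists w\, \forall t\, (Q(w) \lor Q(t))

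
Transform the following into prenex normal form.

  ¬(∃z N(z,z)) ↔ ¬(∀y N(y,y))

∃z ∃y ∀z1 ∀a ((N(z,z) ∨ ¬N(y,y)) ∧ (N(z1,z1) ∨ ¬N(a,a)))

Rewrite implications/biconditionals: A → B as ¬A ∨ B; A ↔ B as (¬A ∨ B) ∧ (¬B ∨ A).
  (¬¬(∃z N(z,z)) ∨ ¬(∀y N(y,y))) ∧ (¬¬(∀y N(y,y)) ∨ ¬(∃z N(z,z)))
Push ¬ through the quantifiers and connectives to reach negation normal form:
  ((∃z N(z,z)) ∨ (∃y ¬N(y,y))) ∧ ((∀y N(y,y)) ∨ (∀z ¬N(z,z)))
Give each quantifier a distinct variable: y↦z1, z↦a.
  ((∃z N(z,z)) ∨ (∃y ¬N(y,y))) ∧ ((∀z1 N(z1,z1)) ∨ (∀a ¬N(a,a)))
Pull the quantifiers to the front (each side's bound variable is not free in the other side):
  ∃z ∃y ∀z1 ∀a ((N(z,z) ∨ ¬N(y,y)) ∧ (N(z1,z1) ∨ ¬N(a,a)))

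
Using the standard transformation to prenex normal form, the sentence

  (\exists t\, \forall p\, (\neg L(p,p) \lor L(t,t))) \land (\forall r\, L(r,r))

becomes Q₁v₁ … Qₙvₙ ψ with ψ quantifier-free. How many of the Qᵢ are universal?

2

All bound variables are already distinct, so no renaming is needed.
Pull the quantifiers to the front (each side's bound variable is not free in the other side):
  \exists t\, \forall p\, \forall r\, ((\neg L(p,p) \lor L(t,t)) \land L(r,r))
The prefix is \exists t \forall p \forall r: 2 universal, 1 existential.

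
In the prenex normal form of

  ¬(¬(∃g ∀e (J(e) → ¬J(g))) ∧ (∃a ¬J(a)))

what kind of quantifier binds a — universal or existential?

universal

Rewrite implications/biconditionals: A → B as ¬A ∨ B.
  ¬(¬(∃g ∀e (¬J(e) ∨ ¬J(g))) ∧ (∃a ¬J(a)))
Drive negations inward (¬∀x A ≡ ∃x ¬A, ¬∃x A ≡ ∀x ¬A, De Morgan for ∧/∨):
  (∃g ∀e (¬J(e) ∨ ¬J(g))) ∨ (∀a J(a))
Pull the quantifiers to the front (each side's bound variable is not free in the other side):
  ∃g ∀e ∀a (¬J(e) ∨ ¬J(g) ∨ J(a))
The quantifier ∃a sits under an odd number of negations (counting the antecedent side of each →), so it flips to ∀a.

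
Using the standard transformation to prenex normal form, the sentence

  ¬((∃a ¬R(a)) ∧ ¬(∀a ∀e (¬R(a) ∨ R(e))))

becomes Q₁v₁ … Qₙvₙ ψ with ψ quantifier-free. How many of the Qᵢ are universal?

Drive negations inward (¬∀x A ≡ ∃x ¬A, ¬∃x A ≡ ∀x ¬A, De Morgan for ∧/∨):
  (∀a R(a)) ∨ (∀a ∀e (¬R(a) ∨ R(e)))
Rename bound variables to avoid capture: a↦s.
  (∀a R(a)) ∨ (∀s ∀e (¬R(s) ∨ R(e)))
Extract every quantifier outward, since the variables are now distinct and don't occur free across branches:
  ∀a ∀s ∀e (R(a) ∨ ¬R(s) ∨ R(e))
The prefix is ∀a ∀s ∀e: 3 universal, 0 existential.

3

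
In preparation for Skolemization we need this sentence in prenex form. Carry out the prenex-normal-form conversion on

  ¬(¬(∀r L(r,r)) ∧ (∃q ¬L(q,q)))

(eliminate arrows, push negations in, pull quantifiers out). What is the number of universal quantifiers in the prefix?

2

Drive negations inward (¬∀x A ≡ ∃x ¬A, ¬∃x A ≡ ∀x ¬A, De Morgan for ∧/∨):
  (∀r L(r,r)) ∨ (∀q L(q,q))
All bound variables are already distinct, so no renaming is needed.
Finally move all quantifiers to the prefix:
  ∀r ∀q (L(r,r) ∨ L(q,q))
The prefix is ∀r ∀q: 2 universal, 0 existential.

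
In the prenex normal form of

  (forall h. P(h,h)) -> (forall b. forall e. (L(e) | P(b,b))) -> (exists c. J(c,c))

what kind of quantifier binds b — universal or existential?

First replace A → B with ¬A ∨ B.
  ~(forall h. P(h,h)) | ~(forall b. forall e. (L(e) | P(b,b))) | (exists c. J(c,c))
Drive negations inward (¬∀x A ≡ ∃x ¬A, ¬∃x A ≡ ∀x ¬A, De Morgan for ∧/∨):
  (exists h. ~P(h,h)) | (exists b. exists e. (~L(e) & ~P(b,b))) | (exists c. J(c,c))
All bound variables are already distinct, so no renaming is needed.
Finally move all quantifiers to the prefix:
  exists h. exists b. exists e. exists c. (~P(h,h) | ~L(e) & ~P(b,b) | J(c,c))
The quantifier forall b sits under an odd number of negations (counting the antecedent side of each →), so it flips to exists b.

existential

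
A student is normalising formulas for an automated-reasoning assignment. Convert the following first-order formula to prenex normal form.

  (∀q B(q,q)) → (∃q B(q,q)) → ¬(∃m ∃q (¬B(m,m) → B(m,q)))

Eliminate → and ↔ using ¬ and ∨.
  ¬(∀q B(q,q)) ∨ ¬(∃q B(q,q)) ∨ ¬(∃m ∃q (¬¬B(m,m) ∨ B(m,q)))
Push ¬ through the quantifiers and connectives to reach negation normal form:
  (∃q ¬B(q,q)) ∨ (∀q ¬B(q,q)) ∨ (∀m ∀q (¬B(m,m) ∧ ¬B(m,q)))
Rename bound variables to avoid capture: q↦v1, q↦u.
  (∃q ¬B(q,q)) ∨ (∀v1 ¬B(v1,v1)) ∨ (∀m ∀u (¬B(m,m) ∧ ¬B(m,u)))
Pull the quantifiers to the front (each side's bound variable is not free in the other side):
  ∃q ∀v1 ∀m ∀u (¬B(q,q) ∨ ¬B(v1,v1) ∨ ¬B(m,m) ∧ ¬B(m,u))

∃q ∀v1 ∀m ∀u (¬B(q,q) ∨ ¬B(v1,v1) ∨ ¬B(m,m) ∧ ¬B(m,u))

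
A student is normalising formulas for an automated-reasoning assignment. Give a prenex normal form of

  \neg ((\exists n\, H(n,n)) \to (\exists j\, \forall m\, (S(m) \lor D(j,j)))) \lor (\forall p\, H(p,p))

\exists n\, \forall j\, \exists m\, \forall p\, (H(n,n) \land \neg S(m) \land \neg D(j,j) \lor H(p,p))

Eliminate → and ↔ using ¬ and ∨.
  \neg (\neg (\exists n\, H(n,n)) \lor (\exists j\, \forall m\, (S(m) \lor D(j,j)))) \lor (\forall p\, H(p,p))
Push ¬ through the quantifiers and connectives to reach negation normal form:
  (\exists n\, H(n,n)) \land (\forall j\, \exists m\, (\neg S(m) \land \neg D(j,j))) \lor (\forall p\, H(p,p))
Extract every quantifier outward, since the variables are now distinct and don't occur free across branches:
  \exists n\, \forall j\, \exists m\, \forall p\, (H(n,n) \land \neg S(m) \land \neg D(j,j) \lor H(p,p))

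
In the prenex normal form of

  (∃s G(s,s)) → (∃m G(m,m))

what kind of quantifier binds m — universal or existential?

Rewrite implications/biconditionals: A → B as ¬A ∨ B.
  ¬(∃s G(s,s)) ∨ (∃m G(m,m))
Drive negations inward (¬∀x A ≡ ∃x ¬A, ¬∃x A ≡ ∀x ¬A, De Morgan for ∧/∨):
  (∀s ¬G(s,s)) ∨ (∃m G(m,m))
All bound variables are already distinct, so no renaming is needed.
Finally move all quantifiers to the prefix:
  ∀s ∃m (¬G(s,s) ∨ G(m,m))
The quantifier ∃m sits under an even number of negations (counting the antecedent side of each →), so it remains existential.

existential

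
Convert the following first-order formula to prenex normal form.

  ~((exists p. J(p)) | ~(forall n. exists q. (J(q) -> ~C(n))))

Eliminate → and ↔ using ¬ and ∨.
  ~((exists p. J(p)) | ~(forall n. exists q. (~J(q) | ~C(n))))
Push ¬ through the quantifiers and connectives to reach negation normal form:
  (forall p. ~J(p)) & (forall n. exists q. (~J(q) | ~C(n)))
All bound variables are already distinct, so no renaming is needed.
Pull the quantifiers to the front (each side's bound variable is not free in the other side):
  forall p. forall n. exists q. (~J(p) & (~J(q) | ~C(n)))

forall p. forall n. exists q. (~J(p) & (~J(q) | ~C(n)))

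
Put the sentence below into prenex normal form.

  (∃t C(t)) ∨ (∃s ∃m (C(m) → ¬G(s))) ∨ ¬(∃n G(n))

First replace A → B with ¬A ∨ B.
  (∃t C(t)) ∨ (∃s ∃m (¬C(m) ∨ ¬G(s))) ∨ ¬(∃n G(n))
Move each ¬ inward, flipping quantifiers it crosses:
  (∃t C(t)) ∨ (∃s ∃m (¬C(m) ∨ ¬G(s))) ∨ (∀n ¬G(n))
Pull the quantifiers to the front (each side's bound variable is not free in the other side):
  ∃t ∃s ∃m ∀n (C(t) ∨ ¬C(m) ∨ ¬G(s) ∨ ¬G(n))

∃t ∃s ∃m ∀n (C(t) ∨ ¬C(m) ∨ ¬G(s) ∨ ¬G(n))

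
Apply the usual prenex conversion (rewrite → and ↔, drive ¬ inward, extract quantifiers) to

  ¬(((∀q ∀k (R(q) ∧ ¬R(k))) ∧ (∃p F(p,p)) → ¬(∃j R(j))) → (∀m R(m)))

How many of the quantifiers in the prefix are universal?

2

First replace A → B with ¬A ∨ B.
  ¬(¬(¬((∀q ∀k (R(q) ∧ ¬R(k))) ∧ (∃p F(p,p))) ∨ ¬(∃j R(j))) ∨ (∀m R(m)))
Drive negations inward (¬∀x A ≡ ∃x ¬A, ¬∃x A ≡ ∀x ¬A, De Morgan for ∧/∨):
  ((∃q ∃k (¬R(q) ∨ R(k))) ∨ (∀p ¬F(p,p)) ∨ (∀j ¬R(j))) ∧ (∃m ¬R(m))
Extract every quantifier outward, since the variables are now distinct and don't occur free across branches:
  ∃q ∃k ∀p ∀j ∃m ((¬R(q) ∨ R(k) ∨ ¬F(p,p) ∨ ¬R(j)) ∧ ¬R(m))
The prefix is ∃q ∃k ∀p ∀j ∃m: 2 universal, 3 existential.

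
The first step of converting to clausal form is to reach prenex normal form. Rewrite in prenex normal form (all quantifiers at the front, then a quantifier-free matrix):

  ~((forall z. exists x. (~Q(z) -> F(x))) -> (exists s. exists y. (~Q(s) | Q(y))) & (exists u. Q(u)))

forall z. exists x. forall s. forall y. forall u. ((Q(z) | F(x)) & (Q(s) & ~Q(y) | ~Q(u)))

First replace A → B with ¬A ∨ B.
  ~(~(forall z. exists x. (~~Q(z) | F(x))) | (exists s. exists y. (~Q(s) | Q(y))) & (exists u. Q(u)))
Push ¬ through the quantifiers and connectives to reach negation normal form:
  (forall z. exists x. (Q(z) | F(x))) & ((forall s. forall y. (Q(s) & ~Q(y))) | (forall u. ~Q(u)))
All bound variables are already distinct, so no renaming is needed.
Finally move all quantifiers to the prefix:
  forall z. exists x. forall s. forall y. forall u. ((Q(z) | F(x)) & (Q(s) & ~Q(y) | ~Q(u)))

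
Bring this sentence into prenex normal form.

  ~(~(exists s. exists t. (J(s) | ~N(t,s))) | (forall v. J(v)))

exists s. exists t. exists v. ((J(s) | ~N(t,s)) & ~J(v))

Move each ¬ inward, flipping quantifiers it crosses:
  (exists s. exists t. (J(s) | ~N(t,s))) & (exists v. ~J(v))
All bound variables are already distinct, so no renaming is needed.
Pull the quantifiers to the front (each side's bound variable is not free in the other side):
  exists s. exists t. exists v. ((J(s) | ~N(t,s)) & ~J(v))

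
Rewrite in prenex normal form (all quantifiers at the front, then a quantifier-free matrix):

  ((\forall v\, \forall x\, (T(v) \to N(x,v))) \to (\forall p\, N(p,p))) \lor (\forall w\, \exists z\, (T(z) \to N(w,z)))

First replace A → B with ¬A ∨ B.
  \neg (\forall v\, \forall x\, (\neg T(v) \lor N(x,v))) \lor (\forall p\, N(p,p)) \lor (\forall w\, \exists z\, (\neg T(z) \lor N(w,z)))
Push ¬ through the quantifiers and connectives to reach negation normal form:
  (\exists v\, \exists x\, (T(v) \land \neg N(x,v))) \lor (\forall p\, N(p,p)) \lor (\forall w\, \exists z\, (\neg T(z) \lor N(w,z)))
All bound variables are already distinct, so no renaming is needed.
Pull the quantifiers to the front (each side's bound variable is not free in the other side):
  \exists v\, \exists x\, \forall p\, \forall w\, \exists z\, (T(v) \land \neg N(x,v) \lor N(p,p) \lor \neg T(z) \lor N(w,z))

\exists v\, \exists x\, \forall p\, \forall w\, \exists z\, (T(v) \land \neg N(x,v) \lor N(p,p) \lor \neg T(z) \lor N(w,z))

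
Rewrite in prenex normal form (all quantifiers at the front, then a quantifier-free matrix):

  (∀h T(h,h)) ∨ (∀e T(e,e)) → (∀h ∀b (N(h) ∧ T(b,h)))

∃h ∃e ∀u ∀b (¬T(h,h) ∧ ¬T(e,e) ∨ N(u) ∧ T(b,u))

First replace A → B with ¬A ∨ B.
  ¬((∀h T(h,h)) ∨ (∀e T(e,e))) ∨ (∀h ∀b (N(h) ∧ T(b,h)))
Drive negations inward (¬∀x A ≡ ∃x ¬A, ¬∃x A ≡ ∀x ¬A, De Morgan for ∧/∨):
  (∃h ¬T(h,h)) ∧ (∃e ¬T(e,e)) ∨ (∀h ∀b (N(h) ∧ T(b,h)))
Standardize variables apart so no two quantifiers bind the same name: h↦u.
  (∃h ¬T(h,h)) ∧ (∃e ¬T(e,e)) ∨ (∀u ∀b (N(u) ∧ T(b,u)))
Extract every quantifier outward, since the variables are now distinct and don't occur free across branches:
  ∃h ∃e ∀u ∀b (¬T(h,h) ∧ ¬T(e,e) ∨ N(u) ∧ T(b,u))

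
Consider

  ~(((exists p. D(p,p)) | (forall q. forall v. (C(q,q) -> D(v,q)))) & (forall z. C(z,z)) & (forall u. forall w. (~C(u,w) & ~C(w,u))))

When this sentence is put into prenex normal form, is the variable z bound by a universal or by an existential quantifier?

existential

Rewrite implications/biconditionals: A → B as ¬A ∨ B.
  ~(((exists p. D(p,p)) | (forall q. forall v. (~C(q,q) | D(v,q)))) & (forall z. C(z,z)) & (forall u. forall w. (~C(u,w) & ~C(w,u))))
Move each ¬ inward, flipping quantifiers it crosses:
  (forall p. ~D(p,p)) & (exists q. exists v. (C(q,q) & ~D(v,q))) | (exists z. ~C(z,z)) | (exists u. exists w. (C(u,w) | C(w,u)))
Extract every quantifier outward, since the variables are now distinct and don't occur free across branches:
  forall p. exists q. exists v. exists z. exists u. exists w. (~D(p,p) & C(q,q) & ~D(v,q) | ~C(z,z) | C(u,w) | C(w,u))
The quantifier forall z sits under an odd number of negations (counting the antecedent side of each →), so it flips to exists z.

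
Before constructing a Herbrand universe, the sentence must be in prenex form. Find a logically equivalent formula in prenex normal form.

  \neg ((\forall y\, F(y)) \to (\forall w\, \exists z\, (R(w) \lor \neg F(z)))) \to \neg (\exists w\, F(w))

Eliminate → and ↔ using ¬ and ∨.
  \neg \neg (\neg (\forall y\, F(y)) \lor (\forall w\, \exists z\, (R(w) \lor \neg F(z)))) \lor \neg (\exists w\, F(w))
Push ¬ through the quantifiers and connectives to reach negation normal form:
  (\exists y\, \neg F(y)) \lor (\forall w\, \exists z\, (R(w) \lor \neg F(z))) \lor (\forall w\, \neg F(w))
Standardize variables apart so no two quantifiers bind the same name: w↦x1.
  (\exists y\, \neg F(y)) \lor (\forall w\, \exists z\, (R(w) \lor \neg F(z))) \lor (\forall x1\, \neg F(x1))
Extract every quantifier outward, since the variables are now distinct and don't occur free across branches:
  \exists y\, \forall w\, \exists z\, \forall x1\, (\neg F(y) \lor R(w) \lor \neg F(z) \lor \neg F(x1))

\exists y\, \forall w\, \exists z\, \forall x1\, (\neg F(y) \lor R(w) \lor \neg F(z) \lor \neg F(x1))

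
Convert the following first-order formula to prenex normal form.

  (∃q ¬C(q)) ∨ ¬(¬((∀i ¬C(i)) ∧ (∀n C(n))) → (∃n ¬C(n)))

∃q ∃i ∃n ∀w1 (¬C(q) ∨ (C(i) ∨ ¬C(n)) ∧ C(w1))

Eliminate → and ↔ using ¬ and ∨.
  (∃q ¬C(q)) ∨ ¬(¬¬((∀i ¬C(i)) ∧ (∀n C(n))) ∨ (∃n ¬C(n)))
Push ¬ through the quantifiers and connectives to reach negation normal form:
  (∃q ¬C(q)) ∨ ((∃i C(i)) ∨ (∃n ¬C(n))) ∧ (∀n C(n))
Rename bound variables to avoid capture: n↦w1.
  (∃q ¬C(q)) ∨ ((∃i C(i)) ∨ (∃n ¬C(n))) ∧ (∀w1 C(w1))
Extract every quantifier outward, since the variables are now distinct and don't occur free across branches:
  ∃q ∃i ∃n ∀w1 (¬C(q) ∨ (C(i) ∨ ¬C(n)) ∧ C(w1))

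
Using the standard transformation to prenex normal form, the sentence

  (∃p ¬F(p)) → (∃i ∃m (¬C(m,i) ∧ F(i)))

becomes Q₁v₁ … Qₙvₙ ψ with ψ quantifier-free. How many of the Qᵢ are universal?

Rewrite implications/biconditionals: A → B as ¬A ∨ B.
  ¬(∃p ¬F(p)) ∨ (∃i ∃m (¬C(m,i) ∧ F(i)))
Move each ¬ inward, flipping quantifiers it crosses:
  (∀p F(p)) ∨ (∃i ∃m (¬C(m,i) ∧ F(i)))
All bound variables are already distinct, so no renaming is needed.
Extract every quantifier outward, since the variables are now distinct and don't occur free across branches:
  ∀p ∃i ∃m (F(p) ∨ ¬C(m,i) ∧ F(i))
The prefix is ∀p ∃i ∃m: 1 universal, 2 existential.

1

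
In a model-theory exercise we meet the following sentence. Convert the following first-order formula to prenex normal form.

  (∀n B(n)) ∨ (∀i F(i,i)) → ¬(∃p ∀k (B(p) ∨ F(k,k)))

∃n ∃i ∀p ∃k (¬B(n) ∧ ¬F(i,i) ∨ ¬B(p) ∧ ¬F(k,k))

First replace A → B with ¬A ∨ B.
  ¬((∀n B(n)) ∨ (∀i F(i,i))) ∨ ¬(∃p ∀k (B(p) ∨ F(k,k)))
Move each ¬ inward, flipping quantifiers it crosses:
  (∃n ¬B(n)) ∧ (∃i ¬F(i,i)) ∨ (∀p ∃k (¬B(p) ∧ ¬F(k,k)))
All bound variables are already distinct, so no renaming is needed.
Finally move all quantifiers to the prefix:
  ∃n ∃i ∀p ∃k (¬B(n) ∧ ¬F(i,i) ∨ ¬B(p) ∧ ¬F(k,k))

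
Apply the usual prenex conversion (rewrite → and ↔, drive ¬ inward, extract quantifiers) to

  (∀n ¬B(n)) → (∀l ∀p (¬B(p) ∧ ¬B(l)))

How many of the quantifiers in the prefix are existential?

First replace A → B with ¬A ∨ B.
  ¬(∀n ¬B(n)) ∨ (∀l ∀p (¬B(p) ∧ ¬B(l)))
Move each ¬ inward, flipping quantifiers it crosses:
  (∃n B(n)) ∨ (∀l ∀p (¬B(p) ∧ ¬B(l)))
All bound variables are already distinct, so no renaming is needed.
Pull the quantifiers to the front (each side's bound variable is not free in the other side):
  ∃n ∀l ∀p (B(n) ∨ ¬B(p) ∧ ¬B(l))
The prefix is ∃n ∀l ∀p: 2 universal, 1 existential.

1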